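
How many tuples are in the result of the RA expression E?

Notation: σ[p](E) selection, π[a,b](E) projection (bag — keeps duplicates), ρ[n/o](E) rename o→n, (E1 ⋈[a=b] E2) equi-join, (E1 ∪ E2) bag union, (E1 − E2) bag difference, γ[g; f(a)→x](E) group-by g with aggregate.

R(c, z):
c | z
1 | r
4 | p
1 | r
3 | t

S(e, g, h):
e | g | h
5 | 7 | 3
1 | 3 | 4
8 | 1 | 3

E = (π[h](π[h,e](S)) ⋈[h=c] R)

Subexpression sizes:
  S → 3
  π[h,e](S) → 3
  π[h](π[h,e](S)) → 3
  R → 4
  (π[h](π[h,e](S)) ⋈[h=c] R) → 3

|E| = 3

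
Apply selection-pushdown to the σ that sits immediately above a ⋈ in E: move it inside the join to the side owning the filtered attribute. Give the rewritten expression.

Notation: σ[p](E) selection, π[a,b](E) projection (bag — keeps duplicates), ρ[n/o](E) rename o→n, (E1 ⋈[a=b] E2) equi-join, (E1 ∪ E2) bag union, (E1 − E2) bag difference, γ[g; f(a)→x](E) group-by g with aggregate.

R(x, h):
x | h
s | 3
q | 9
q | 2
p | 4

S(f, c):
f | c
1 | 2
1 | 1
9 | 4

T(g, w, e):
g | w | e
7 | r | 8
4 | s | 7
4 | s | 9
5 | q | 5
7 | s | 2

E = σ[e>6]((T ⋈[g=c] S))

σ filters on e, owned by the left side.
E' = (σ[e>6](T) ⋈[g=c] S)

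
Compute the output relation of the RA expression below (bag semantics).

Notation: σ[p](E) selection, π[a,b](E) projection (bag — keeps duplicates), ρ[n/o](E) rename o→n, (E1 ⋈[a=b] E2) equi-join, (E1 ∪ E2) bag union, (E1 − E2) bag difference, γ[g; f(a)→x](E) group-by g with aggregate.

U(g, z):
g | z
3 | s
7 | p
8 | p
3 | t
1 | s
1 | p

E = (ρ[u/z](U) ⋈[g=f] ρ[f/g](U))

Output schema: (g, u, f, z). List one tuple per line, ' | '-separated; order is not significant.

Per-node cardinality:
  U → 6
  ρ[u/z](U) → 6
  U → 6
  ρ[f/g](U) → 6
  (ρ[u/z](U) ⋈[g=f] ρ[f/g](U)) → 10

== RESULT ==
g | u | f | z
1 | p | 1 | p
1 | p | 1 | s
1 | s | 1 | p
1 | s | 1 | s
3 | s | 3 | s
3 | s | 3 | t
3 | t | 3 | s
3 | t | 3 | t
7 | p | 7 | p
8 | p | 8 | p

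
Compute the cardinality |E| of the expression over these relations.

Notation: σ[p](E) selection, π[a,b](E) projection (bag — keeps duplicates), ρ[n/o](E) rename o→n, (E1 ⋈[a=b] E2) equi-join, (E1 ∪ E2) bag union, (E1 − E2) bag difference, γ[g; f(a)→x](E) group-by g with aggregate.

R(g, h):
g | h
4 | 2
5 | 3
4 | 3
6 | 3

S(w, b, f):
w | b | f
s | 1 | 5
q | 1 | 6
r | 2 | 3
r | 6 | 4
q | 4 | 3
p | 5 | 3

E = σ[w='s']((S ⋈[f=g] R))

Per-node cardinality:
  S → 6
  R → 4
  (S ⋈[f=g] R) → 4
  σ[w='s']((S ⋈[f=g] R)) → 1

|E| = 1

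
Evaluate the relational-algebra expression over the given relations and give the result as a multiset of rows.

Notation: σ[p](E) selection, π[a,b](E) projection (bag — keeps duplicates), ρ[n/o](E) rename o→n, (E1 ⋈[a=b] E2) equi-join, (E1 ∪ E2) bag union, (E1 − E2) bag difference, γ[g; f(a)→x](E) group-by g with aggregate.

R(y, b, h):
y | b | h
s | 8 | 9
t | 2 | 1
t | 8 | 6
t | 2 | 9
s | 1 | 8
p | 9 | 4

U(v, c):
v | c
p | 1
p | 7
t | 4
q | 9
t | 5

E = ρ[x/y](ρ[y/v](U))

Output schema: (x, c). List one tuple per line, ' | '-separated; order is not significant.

Per-node cardinality:
  U → 5
  ρ[y/v](U) → 5
  ρ[x/y](ρ[y/v](U)) → 5

== RESULT ==
x | c
p | 1
p | 7
q | 9
t | 4
t | 5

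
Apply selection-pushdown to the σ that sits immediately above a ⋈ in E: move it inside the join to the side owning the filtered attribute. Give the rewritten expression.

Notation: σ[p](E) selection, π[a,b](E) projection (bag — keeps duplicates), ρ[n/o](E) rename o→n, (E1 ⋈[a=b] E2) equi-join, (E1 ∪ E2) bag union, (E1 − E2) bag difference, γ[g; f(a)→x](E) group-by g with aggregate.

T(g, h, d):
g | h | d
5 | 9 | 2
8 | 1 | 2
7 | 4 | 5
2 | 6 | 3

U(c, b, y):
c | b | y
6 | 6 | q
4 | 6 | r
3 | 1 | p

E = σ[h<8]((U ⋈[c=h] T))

σ filters on h, owned by the right side.
E' = (U ⋈[c=h] σ[h<8](T))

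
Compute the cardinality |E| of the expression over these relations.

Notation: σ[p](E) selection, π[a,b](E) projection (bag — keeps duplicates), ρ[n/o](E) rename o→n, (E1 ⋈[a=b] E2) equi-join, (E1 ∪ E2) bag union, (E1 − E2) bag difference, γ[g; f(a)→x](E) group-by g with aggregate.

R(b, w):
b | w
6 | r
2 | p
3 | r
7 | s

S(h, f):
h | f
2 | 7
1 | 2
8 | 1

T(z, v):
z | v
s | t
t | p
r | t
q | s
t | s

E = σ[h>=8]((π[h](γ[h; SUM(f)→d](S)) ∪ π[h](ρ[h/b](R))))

Per-node cardinality:
  S → 3
  γ[h; SUM(f)→d](S) → 3
  π[h](γ[h; SUM(f)→d](S)) → 3
  R → 4
  ρ[h/b](R) → 4
  π[h](ρ[h/b](R)) → 4
  (π[h](γ[h; SUM(f)→d](S)) ∪ π[h](ρ[h/b](R))) → 7
  σ[h>=8]((π[h](γ[h; SUM(f)→d](S)) ∪ π[h](ρ[h/b](R)))) → 1

|E| = 1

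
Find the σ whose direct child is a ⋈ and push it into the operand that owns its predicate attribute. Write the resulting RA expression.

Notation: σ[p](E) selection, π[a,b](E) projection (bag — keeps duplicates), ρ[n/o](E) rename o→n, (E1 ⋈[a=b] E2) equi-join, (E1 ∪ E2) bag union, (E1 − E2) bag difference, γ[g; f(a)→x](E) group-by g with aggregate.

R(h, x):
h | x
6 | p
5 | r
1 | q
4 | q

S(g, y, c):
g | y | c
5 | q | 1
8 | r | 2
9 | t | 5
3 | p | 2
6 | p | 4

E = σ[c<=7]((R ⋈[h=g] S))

σ filters on c, owned by the right side.
E' = (R ⋈[h=g] σ[c<=7](S))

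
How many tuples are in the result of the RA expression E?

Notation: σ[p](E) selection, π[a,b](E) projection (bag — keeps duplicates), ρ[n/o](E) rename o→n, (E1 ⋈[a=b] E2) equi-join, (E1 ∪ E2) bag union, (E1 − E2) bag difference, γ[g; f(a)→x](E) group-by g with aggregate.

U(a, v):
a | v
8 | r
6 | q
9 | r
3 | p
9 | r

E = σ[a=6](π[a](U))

Row counts bottom-up:
  U → 5
  π[a](U) → 5
  σ[a=6](π[a](U)) → 1

|E| = 1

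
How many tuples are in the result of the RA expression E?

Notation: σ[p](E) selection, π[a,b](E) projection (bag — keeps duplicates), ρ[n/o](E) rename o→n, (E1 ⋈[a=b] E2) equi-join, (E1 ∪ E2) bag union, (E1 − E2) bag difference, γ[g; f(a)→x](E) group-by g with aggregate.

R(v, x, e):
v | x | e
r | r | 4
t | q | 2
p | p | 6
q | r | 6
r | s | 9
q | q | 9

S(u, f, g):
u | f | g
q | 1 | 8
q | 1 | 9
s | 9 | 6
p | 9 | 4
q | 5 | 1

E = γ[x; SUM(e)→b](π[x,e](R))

Subexpression sizes:
  R → 6
  π[x,e](R) → 6
  γ[x; SUM(e)→b](π[x,e](R)) → 4

|E| = 4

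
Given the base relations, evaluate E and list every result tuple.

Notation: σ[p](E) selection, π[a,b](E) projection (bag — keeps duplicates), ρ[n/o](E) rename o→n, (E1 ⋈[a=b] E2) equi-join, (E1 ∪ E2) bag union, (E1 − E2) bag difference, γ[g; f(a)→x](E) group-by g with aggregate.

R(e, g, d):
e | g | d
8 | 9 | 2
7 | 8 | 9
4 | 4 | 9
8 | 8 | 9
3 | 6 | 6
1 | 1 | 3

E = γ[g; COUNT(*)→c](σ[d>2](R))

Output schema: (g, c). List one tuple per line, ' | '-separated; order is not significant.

Per-node cardinality:
  R → 6
  σ[d>2](R) → 5
  γ[g; COUNT(*)→c](σ[d>2](R)) → 4

== RESULT ==
g | c
1 | 1
4 | 1
6 | 1
8 | 2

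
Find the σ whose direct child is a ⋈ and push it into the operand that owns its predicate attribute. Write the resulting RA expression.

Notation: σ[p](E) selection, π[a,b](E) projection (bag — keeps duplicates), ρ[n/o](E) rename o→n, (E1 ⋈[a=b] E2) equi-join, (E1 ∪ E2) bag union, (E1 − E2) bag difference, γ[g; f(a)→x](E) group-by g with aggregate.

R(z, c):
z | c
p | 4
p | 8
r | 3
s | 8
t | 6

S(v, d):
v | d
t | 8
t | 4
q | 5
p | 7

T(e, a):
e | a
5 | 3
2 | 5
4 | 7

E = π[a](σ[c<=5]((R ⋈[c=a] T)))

σ filters on c, owned by the left side.
E' = π[a]((σ[c<=5](R) ⋈[c=a] T))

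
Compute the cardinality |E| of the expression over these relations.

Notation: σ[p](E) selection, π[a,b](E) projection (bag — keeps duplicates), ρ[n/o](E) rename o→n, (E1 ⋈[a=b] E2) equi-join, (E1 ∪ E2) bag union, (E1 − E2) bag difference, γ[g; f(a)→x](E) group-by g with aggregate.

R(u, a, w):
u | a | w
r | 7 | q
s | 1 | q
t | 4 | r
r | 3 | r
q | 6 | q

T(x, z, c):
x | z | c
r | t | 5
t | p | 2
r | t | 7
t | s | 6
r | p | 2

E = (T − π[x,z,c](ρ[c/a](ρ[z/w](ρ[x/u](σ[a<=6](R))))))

Subexpression sizes:
  T → 5
  R → 5
  σ[a<=6](R) → 4
  ρ[x/u](σ[a<=6](R)) → 4
  ρ[z/w](ρ[x/u](σ[a<=6](R))) → 4
  ρ[c/a](ρ[z/w](ρ[x/u](σ[a<=6](R)))) → 4
  π[x,z,c](ρ[c/a](ρ[z/w](ρ[x/u](σ[a<=6](R))))) → 4
  (T − π[x,z,c](ρ[c/a](ρ[z/w](ρ[x/u](σ[a<=6](R)))))) → 5

|E| = 5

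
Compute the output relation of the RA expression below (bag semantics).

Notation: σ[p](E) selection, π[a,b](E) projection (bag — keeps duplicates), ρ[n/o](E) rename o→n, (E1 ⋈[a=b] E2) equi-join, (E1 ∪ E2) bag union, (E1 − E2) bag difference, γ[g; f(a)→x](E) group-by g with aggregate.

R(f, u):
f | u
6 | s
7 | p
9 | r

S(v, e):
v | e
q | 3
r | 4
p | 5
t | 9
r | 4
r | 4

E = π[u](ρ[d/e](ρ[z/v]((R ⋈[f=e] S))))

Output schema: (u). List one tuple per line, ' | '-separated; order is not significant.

Row counts bottom-up:
  R → 3
  S → 6
  (R ⋈[f=e] S) → 1
  ρ[z/v]((R ⋈[f=e] S)) → 1
  ρ[d/e](ρ[z/v]((R ⋈[f=e] S))) → 1
  π[u](ρ[d/e](ρ[z/v]((R ⋈[f=e] S)))) → 1

== RESULT ==
u
r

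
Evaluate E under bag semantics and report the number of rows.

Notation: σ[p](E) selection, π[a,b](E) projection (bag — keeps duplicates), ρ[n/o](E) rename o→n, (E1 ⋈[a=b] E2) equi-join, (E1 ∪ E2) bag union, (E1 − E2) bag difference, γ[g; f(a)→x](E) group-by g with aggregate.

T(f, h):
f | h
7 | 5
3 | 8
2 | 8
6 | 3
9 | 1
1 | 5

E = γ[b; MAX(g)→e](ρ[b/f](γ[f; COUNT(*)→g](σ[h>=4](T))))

Row counts bottom-up:
  T → 6
  σ[h>=4](T) → 4
  γ[f; COUNT(*)→g](σ[h>=4](T)) → 4
  ρ[b/f](γ[f; COUNT(*)→g](σ[h>=4](T))) → 4
  γ[b; MAX(g)→e](ρ[b/f](γ[f; COUNT(*)→g](σ[h>=4](T)))) → 4

|E| = 4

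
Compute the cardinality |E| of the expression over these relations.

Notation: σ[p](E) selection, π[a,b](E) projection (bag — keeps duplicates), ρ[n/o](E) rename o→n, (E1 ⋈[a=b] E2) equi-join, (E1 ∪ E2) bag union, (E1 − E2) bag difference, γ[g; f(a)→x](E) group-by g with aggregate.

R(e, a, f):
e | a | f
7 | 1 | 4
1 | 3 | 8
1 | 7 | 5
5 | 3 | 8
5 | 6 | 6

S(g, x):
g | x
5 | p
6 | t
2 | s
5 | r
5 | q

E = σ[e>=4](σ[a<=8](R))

Row counts bottom-up:
  R → 5
  σ[a<=8](R) → 5
  σ[e>=4](σ[a<=8](R)) → 3

|E| = 3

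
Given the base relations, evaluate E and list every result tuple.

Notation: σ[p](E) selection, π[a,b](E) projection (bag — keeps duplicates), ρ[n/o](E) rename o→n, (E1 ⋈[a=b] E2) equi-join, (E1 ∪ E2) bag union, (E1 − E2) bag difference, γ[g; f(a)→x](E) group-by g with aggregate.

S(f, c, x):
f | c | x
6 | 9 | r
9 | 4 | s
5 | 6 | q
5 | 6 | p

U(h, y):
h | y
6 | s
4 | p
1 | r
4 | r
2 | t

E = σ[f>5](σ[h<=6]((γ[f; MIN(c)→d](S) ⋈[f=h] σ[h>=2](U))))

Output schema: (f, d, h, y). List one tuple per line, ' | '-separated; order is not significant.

Row counts bottom-up:
  S → 4
  γ[f; MIN(c)→d](S) → 3
  U → 5
  σ[h>=2](U) → 4
  (γ[f; MIN(c)→d](S) ⋈[f=h] σ[h>=2](U)) → 1
  σ[h<=6]((γ[f; MIN(c)→d](S) ⋈[f=h] σ[h>=2](U))) → 1
  σ[f>5](σ[h<=6]((γ[f; MIN(c)→d](S) ⋈[f=h] σ[h>=2](U)))) → 1

== RESULT ==
f | d | h | y
6 | 9 | 6 | s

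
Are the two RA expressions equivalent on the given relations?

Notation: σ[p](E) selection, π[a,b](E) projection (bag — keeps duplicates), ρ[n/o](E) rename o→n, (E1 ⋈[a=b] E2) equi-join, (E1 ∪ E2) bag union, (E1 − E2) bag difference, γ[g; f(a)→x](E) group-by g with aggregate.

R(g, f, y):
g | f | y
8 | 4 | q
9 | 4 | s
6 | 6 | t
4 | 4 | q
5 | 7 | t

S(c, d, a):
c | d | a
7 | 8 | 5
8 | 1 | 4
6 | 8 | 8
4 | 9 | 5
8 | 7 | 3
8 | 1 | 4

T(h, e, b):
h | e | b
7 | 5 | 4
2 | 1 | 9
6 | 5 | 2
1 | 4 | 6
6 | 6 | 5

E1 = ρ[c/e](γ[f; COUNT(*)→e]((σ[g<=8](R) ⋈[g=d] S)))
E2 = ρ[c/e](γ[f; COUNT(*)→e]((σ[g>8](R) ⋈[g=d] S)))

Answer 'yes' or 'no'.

E1 row counts bottom-up:
  R → 5
  σ[g<=8](R) → 4
  S → 6
  (σ[g<=8](R) ⋈[g=d] S) → 2
  γ[f; COUNT(*)→e]((σ[g<=8](R) ⋈[g=d] S)) → 1
  ρ[c/e](γ[f; COUNT(*)→e]((σ[g<=8](R) ⋈[g=d] S))) → 1
E2 row counts bottom-up:
  R → 5
  σ[g>8](R) → 1
  S → 6
  (σ[g>8](R) ⋈[g=d] S) → 1
  γ[f; COUNT(*)→e]((σ[g>8](R) ⋈[g=d] S)) → 1
  ρ[c/e](γ[f; COUNT(*)→e]((σ[g>8](R) ⋈[g=d] S))) → 1

E1 result:
f | c
4 | 2
E2 result:
f | c
4 | 1
Witness: (4, 1) appears 0× in E1 but 1× in E2.

no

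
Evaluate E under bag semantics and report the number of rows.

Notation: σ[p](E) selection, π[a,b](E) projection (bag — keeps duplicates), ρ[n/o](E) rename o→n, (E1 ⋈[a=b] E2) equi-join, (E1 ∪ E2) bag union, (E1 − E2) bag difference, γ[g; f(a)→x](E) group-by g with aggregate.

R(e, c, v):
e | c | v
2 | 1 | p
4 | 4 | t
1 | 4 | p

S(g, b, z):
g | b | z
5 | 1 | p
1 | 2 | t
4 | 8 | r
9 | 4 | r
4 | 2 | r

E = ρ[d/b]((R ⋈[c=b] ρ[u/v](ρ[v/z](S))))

Subexpression sizes:
  R → 3
  S → 5
  ρ[v/z](S) → 5
  ρ[u/v](ρ[v/z](S)) → 5
  (R ⋈[c=b] ρ[u/v](ρ[v/z](S))) → 3
  ρ[d/b]((R ⋈[c=b] ρ[u/v](ρ[v/z](S)))) → 3

|E| = 3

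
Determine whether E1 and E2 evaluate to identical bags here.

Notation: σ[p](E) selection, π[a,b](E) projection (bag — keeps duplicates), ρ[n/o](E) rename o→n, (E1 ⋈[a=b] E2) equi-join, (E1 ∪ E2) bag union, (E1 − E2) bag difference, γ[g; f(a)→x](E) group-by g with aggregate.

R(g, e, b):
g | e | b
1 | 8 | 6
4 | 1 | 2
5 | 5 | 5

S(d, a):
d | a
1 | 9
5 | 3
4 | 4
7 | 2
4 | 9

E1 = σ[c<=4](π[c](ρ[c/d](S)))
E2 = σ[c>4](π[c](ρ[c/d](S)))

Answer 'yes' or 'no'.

E1 per-node cardinality:
  S → 5
  ρ[c/d](S) → 5
  π[c](ρ[c/d](S)) → 5
  σ[c<=4](π[c](ρ[c/d](S))) → 3
E2 per-node cardinality:
  S → 5
  ρ[c/d](S) → 5
  π[c](ρ[c/d](S)) → 5
  σ[c>4](π[c](ρ[c/d](S))) → 2

E1 result:
c
1
4
4
E2 result:
c
5
7
Witness: (1,) appears 1× in E1 but 0× in E2.

no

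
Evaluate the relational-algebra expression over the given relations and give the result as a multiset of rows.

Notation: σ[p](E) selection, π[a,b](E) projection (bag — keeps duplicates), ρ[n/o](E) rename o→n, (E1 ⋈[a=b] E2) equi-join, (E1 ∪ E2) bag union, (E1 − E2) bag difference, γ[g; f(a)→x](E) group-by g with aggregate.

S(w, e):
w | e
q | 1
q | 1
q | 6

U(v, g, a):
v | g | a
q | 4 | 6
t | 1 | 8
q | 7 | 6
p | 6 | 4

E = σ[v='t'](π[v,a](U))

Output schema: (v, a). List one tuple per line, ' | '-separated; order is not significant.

Subexpression sizes:
  U → 4
  π[v,a](U) → 4
  σ[v='t'](π[v,a](U)) → 1

== RESULT ==
v | a
t | 8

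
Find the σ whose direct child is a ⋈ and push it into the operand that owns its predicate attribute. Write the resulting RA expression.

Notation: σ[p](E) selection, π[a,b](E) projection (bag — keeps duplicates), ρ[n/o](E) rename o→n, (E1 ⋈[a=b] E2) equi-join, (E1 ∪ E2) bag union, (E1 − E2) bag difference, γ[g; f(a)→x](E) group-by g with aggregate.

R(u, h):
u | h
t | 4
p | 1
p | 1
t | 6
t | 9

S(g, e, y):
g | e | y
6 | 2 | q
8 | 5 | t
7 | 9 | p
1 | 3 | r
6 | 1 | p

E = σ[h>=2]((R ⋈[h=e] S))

σ filters on h, owned by the left side.
E' = (σ[h>=2](R) ⋈[h=e] S)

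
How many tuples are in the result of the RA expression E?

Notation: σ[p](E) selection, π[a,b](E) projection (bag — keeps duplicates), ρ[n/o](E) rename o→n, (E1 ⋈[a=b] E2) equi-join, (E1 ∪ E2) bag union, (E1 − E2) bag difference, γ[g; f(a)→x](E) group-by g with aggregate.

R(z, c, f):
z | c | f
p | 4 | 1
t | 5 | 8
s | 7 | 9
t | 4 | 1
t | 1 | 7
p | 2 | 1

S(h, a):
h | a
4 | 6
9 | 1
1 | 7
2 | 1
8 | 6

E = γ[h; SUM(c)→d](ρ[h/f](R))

Stepwise |·|:
  R → 6
  ρ[h/f](R) → 6
  γ[h; SUM(c)→d](ρ[h/f](R)) → 4

|E| = 4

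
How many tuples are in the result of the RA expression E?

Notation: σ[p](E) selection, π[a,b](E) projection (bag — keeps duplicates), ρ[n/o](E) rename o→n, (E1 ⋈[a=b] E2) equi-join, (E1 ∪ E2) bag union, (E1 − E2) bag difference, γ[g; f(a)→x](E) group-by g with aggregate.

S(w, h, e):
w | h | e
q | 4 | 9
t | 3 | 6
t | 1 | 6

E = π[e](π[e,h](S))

Subexpression sizes:
  S → 3
  π[e,h](S) → 3
  π[e](π[e,h](S)) → 3

|E| = 3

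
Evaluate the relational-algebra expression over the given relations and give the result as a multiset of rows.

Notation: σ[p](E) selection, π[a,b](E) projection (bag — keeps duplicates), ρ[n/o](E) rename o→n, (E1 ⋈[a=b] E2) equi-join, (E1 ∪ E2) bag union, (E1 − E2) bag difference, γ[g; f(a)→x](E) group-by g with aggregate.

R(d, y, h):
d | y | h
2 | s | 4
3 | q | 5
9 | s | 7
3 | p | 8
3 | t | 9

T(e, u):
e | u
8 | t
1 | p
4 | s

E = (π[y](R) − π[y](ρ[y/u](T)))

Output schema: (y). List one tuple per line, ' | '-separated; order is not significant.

Row counts bottom-up:
  R → 5
  π[y](R) → 5
  T → 3
  ρ[y/u](T) → 3
  π[y](ρ[y/u](T)) → 3
  (π[y](R) − π[y](ρ[y/u](T))) → 2

== RESULT ==
y
q
s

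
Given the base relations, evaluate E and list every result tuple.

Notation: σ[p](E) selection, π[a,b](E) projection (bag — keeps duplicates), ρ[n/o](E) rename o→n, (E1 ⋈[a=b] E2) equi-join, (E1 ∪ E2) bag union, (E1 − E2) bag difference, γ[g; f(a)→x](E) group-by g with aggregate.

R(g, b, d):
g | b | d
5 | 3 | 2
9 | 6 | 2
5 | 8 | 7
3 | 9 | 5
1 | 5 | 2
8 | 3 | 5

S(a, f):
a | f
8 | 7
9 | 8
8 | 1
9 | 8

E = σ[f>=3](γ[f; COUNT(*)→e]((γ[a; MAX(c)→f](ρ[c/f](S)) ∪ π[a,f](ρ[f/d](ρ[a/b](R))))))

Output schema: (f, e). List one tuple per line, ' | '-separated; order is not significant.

Subexpression sizes:
  S → 4
  ρ[c/f](S) → 4
  γ[a; MAX(c)→f](ρ[c/f](S)) → 2
  R → 6
  ρ[a/b](R) → 6
  ρ[f/d](ρ[a/b](R)) → 6
  π[a,f](ρ[f/d](ρ[a/b](R))) → 6
  (γ[a; MAX(c)→f](ρ[c/f](S)) ∪ π[a,f](ρ[f/d](ρ[a/b](R)))) → 8
  γ[f; COUNT(*)→e]((γ[a; MAX(c)→f](ρ[c/f](S)) ∪ π[a,f](ρ[f/d](ρ[a/b](R))))) → 4
  σ[f>=3](γ[f; COUNT(*)→e]((γ[a; MAX(c)→f](ρ[c/f](S)) ∪ π[a,f](ρ[f/d](ρ[a/b](R)))))) → 3

== RESULT ==
f | e
5 | 2
7 | 2
8 | 1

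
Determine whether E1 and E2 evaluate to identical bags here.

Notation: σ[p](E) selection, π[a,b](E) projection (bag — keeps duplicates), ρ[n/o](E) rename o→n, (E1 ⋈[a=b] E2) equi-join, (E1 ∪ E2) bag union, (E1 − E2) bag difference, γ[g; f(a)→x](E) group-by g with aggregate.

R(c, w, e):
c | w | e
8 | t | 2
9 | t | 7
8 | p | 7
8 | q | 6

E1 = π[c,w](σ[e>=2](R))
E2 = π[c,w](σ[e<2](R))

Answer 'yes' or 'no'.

E1 subexpression sizes:
  R → 4
  σ[e>=2](R) → 4
  π[c,w](σ[e>=2](R)) → 4
E2 subexpression sizes:
  R → 4
  σ[e<2](R) → 0
  π[c,w](σ[e<2](R)) → 0

E1 result:
c | w
8 | p
8 | q
8 | t
9 | t
E2 result:
c | w
(0 rows)
Witness: (8, 'q') appears 1× in E1 but 0× in E2.

no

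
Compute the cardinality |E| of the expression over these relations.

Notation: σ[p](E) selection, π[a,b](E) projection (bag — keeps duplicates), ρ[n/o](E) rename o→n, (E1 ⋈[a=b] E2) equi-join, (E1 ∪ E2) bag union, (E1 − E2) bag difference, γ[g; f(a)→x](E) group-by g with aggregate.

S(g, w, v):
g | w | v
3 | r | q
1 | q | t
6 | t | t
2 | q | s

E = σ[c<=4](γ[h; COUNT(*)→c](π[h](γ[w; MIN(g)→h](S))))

Per-node cardinality:
  S → 4
  γ[w; MIN(g)→h](S) → 3
  π[h](γ[w; MIN(g)→h](S)) → 3
  γ[h; COUNT(*)→c](π[h](γ[w; MIN(g)→h](S))) → 3
  σ[c<=4](γ[h; COUNT(*)→c](π[h](γ[w; MIN(g)→h](S)))) → 3

|E| = 3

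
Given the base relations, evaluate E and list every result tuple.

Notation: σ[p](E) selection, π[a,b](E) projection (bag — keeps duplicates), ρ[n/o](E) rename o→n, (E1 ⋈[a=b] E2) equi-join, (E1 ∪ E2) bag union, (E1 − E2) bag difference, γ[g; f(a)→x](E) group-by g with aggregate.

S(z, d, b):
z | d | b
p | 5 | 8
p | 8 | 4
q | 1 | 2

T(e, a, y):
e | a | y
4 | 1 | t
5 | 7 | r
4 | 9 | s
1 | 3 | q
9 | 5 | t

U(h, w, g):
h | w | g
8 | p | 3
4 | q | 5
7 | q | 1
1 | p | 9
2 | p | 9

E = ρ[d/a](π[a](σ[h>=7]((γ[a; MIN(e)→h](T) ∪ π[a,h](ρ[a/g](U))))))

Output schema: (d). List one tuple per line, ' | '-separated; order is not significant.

Per-node cardinality:
  T → 5
  γ[a; MIN(e)→h](T) → 5
  U → 5
  ρ[a/g](U) → 5
  π[a,h](ρ[a/g](U)) → 5
  (γ[a; MIN(e)→h](T) ∪ π[a,h](ρ[a/g](U))) → 10
  σ[h>=7]((γ[a; MIN(e)→h](T) ∪ π[a,h](ρ[a/g](U)))) → 3
  π[a](σ[h>=7]((γ[a; MIN(e)→h](T) ∪ π[a,h](ρ[a/g](U))))) → 3
  ρ[d/a](π[a](σ[h>=7]((γ[a; MIN(e)→h](T) ∪ π[a,h](ρ[a/g](U)))))) → 3

== RESULT ==
d
1
3
5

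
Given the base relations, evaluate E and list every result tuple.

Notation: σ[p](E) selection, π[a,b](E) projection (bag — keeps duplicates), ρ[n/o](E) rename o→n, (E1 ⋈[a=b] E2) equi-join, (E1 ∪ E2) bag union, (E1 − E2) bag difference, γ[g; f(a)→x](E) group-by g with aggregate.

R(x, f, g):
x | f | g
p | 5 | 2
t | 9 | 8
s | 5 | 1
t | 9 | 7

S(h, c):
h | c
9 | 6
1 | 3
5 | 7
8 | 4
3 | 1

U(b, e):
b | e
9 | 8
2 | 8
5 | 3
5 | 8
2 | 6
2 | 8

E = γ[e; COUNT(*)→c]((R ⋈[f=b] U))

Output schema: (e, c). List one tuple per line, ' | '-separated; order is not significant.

Stepwise |·|:
  R → 4
  U → 6
  (R ⋈[f=b] U) → 6
  γ[e; COUNT(*)→c]((R ⋈[f=b] U)) → 2

== RESULT ==
e | c
3 | 2
8 | 4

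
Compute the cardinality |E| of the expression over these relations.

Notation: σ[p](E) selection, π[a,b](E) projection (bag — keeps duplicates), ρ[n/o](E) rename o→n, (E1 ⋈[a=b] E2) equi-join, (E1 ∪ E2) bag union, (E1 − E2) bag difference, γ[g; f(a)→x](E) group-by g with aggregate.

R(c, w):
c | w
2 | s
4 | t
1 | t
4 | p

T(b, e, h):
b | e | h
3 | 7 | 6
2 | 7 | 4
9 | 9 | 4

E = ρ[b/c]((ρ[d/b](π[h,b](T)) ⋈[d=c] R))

Per-node cardinality:
  T → 3
  π[h,b](T) → 3
  ρ[d/b](π[h,b](T)) → 3
  R → 4
  (ρ[d/b](π[h,b](T)) ⋈[d=c] R) → 1
  ρ[b/c]((ρ[d/b](π[h,b](T)) ⋈[d=c] R)) → 1

|E| = 1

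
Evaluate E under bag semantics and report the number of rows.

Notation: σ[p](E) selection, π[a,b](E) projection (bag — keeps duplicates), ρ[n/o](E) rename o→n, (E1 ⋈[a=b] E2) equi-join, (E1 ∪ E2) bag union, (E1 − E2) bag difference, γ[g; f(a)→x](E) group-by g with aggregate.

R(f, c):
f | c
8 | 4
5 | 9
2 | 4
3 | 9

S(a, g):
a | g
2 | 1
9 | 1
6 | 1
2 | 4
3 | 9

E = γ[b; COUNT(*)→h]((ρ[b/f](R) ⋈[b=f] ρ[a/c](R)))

Per-node cardinality:
  R → 4
  ρ[b/f](R) → 4
  R → 4
  ρ[a/c](R) → 4
  (ρ[b/f](R) ⋈[b=f] ρ[a/c](R)) → 4
  γ[b; COUNT(*)→h]((ρ[b/f](R) ⋈[b=f] ρ[a/c](R))) → 4

|E| = 4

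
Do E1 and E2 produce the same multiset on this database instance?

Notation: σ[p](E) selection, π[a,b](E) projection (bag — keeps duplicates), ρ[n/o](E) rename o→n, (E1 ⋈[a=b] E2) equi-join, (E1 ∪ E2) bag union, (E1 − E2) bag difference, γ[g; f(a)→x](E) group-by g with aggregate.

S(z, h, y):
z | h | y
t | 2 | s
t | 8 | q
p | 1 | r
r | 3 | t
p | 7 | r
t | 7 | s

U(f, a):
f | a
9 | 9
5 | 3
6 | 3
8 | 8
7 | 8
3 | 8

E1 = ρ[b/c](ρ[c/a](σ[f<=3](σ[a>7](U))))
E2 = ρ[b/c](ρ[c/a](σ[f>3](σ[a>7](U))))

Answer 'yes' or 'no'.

E1 stepwise |·|:
  U → 6
  σ[a>7](U) → 4
  σ[f<=3](σ[a>7](U)) → 1
  ρ[c/a](σ[f<=3](σ[a>7](U))) → 1
  ρ[b/c](ρ[c/a](σ[f<=3](σ[a>7](U)))) → 1
E2 stepwise |·|:
  U → 6
  σ[a>7](U) → 4
  σ[f>3](σ[a>7](U)) → 3
  ρ[c/a](σ[f>3](σ[a>7](U))) → 3
  ρ[b/c](ρ[c/a](σ[f>3](σ[a>7](U)))) → 3

E1 result:
f | b
3 | 8
E2 result:
f | b
7 | 8
8 | 8
9 | 9
Witness: (8, 8) appears 0× in E1 but 1× in E2.

no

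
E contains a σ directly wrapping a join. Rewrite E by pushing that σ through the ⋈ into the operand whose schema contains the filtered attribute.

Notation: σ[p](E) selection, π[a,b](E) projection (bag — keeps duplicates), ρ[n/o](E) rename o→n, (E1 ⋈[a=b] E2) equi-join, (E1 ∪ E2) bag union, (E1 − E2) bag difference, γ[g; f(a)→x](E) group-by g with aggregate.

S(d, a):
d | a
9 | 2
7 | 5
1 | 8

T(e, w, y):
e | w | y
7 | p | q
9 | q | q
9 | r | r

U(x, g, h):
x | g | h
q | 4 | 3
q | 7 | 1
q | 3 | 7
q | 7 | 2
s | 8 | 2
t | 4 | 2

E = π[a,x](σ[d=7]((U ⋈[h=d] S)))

σ filters on d, owned by the right side.
E' = π[a,x]((U ⋈[h=d] σ[d=7](S)))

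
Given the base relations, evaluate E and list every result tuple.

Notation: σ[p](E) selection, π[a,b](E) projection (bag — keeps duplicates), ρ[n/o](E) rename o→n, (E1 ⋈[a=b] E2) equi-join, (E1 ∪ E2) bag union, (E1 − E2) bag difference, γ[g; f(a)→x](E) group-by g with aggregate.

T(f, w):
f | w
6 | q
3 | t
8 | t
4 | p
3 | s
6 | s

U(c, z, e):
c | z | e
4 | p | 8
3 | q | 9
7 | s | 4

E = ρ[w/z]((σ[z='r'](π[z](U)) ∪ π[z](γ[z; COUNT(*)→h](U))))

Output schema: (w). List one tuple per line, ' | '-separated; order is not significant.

Stepwise |·|:
  U → 3
  π[z](U) → 3
  σ[z='r'](π[z](U)) → 0
  U → 3
  γ[z; COUNT(*)→h](U) → 3
  π[z](γ[z; COUNT(*)→h](U)) → 3
  (σ[z='r'](π[z](U)) ∪ π[z](γ[z; COUNT(*)→h](U))) → 3
  ρ[w/z]((σ[z='r'](π[z](U)) ∪ π[z](γ[z; COUNT(*)→h](U)))) → 3

== RESULT ==
w
p
q
s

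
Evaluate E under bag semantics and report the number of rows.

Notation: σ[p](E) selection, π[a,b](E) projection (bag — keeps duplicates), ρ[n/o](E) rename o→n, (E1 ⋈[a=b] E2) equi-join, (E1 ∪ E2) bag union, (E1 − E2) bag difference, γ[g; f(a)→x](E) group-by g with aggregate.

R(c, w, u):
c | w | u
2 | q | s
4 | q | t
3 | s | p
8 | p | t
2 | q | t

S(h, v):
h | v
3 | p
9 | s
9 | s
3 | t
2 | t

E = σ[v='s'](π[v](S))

Per-node cardinality:
  S → 5
  π[v](S) → 5
  σ[v='s'](π[v](S)) → 2

|E| = 2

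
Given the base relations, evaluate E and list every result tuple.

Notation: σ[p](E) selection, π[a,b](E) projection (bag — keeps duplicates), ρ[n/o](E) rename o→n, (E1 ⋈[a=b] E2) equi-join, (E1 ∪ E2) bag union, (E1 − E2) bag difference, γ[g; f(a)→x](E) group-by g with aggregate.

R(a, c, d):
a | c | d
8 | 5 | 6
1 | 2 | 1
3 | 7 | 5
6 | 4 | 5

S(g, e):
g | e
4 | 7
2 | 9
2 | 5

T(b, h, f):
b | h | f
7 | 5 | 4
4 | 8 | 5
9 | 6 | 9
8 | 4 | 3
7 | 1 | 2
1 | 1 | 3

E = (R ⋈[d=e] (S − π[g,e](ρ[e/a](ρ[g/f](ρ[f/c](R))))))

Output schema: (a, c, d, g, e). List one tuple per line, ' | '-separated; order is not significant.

Stepwise |·|:
  R → 4
  S → 3
  R → 4
  ρ[f/c](R) → 4
  ρ[g/f](ρ[f/c](R)) → 4
  ρ[e/a](ρ[g/f](ρ[f/c](R))) → 4
  π[g,e](ρ[e/a](ρ[g/f](ρ[f/c](R)))) → 4
  (S − π[g,e](ρ[e/a](ρ[g/f](ρ[f/c](R))))) → 3
  (R ⋈[d=e] (S − π[g,e](ρ[e/a](ρ[g/f](ρ[f/c](R)))))) → 2

== RESULT ==
a | c | d | g | e
3 | 7 | 5 | 2 | 5
6 | 4 | 5 | 2 | 5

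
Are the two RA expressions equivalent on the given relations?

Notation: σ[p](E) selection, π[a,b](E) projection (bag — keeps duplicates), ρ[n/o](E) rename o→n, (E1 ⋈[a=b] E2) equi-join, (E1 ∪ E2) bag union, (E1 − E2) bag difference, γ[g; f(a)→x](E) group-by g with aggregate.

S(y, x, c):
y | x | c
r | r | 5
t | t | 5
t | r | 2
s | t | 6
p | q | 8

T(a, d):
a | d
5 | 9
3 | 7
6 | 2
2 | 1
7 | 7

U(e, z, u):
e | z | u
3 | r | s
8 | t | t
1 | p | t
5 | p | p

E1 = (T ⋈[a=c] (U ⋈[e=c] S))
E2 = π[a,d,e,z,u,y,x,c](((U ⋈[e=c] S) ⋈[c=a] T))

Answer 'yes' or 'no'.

E1 subexpression sizes:
  T → 5
  U → 4
  S → 5
  (U ⋈[e=c] S) → 3
  (T ⋈[a=c] (U ⋈[e=c] S)) → 2
E2 subexpression sizes:
  U → 4
  S → 5
  (U ⋈[e=c] S) → 3
  T → 5
  ((U ⋈[e=c] S) ⋈[c=a] T) → 2
  π[a,d,e,z,u,y,x,c](((U ⋈[e=c] S) ⋈[c=a] T)) → 2

E1 and E2 produce the same multiset:
a | d | e | z | u | y | x | c
5 | 9 | 5 | p | p | r | r | 5
5 | 9 | 5 | p | p | t | t | 5

yes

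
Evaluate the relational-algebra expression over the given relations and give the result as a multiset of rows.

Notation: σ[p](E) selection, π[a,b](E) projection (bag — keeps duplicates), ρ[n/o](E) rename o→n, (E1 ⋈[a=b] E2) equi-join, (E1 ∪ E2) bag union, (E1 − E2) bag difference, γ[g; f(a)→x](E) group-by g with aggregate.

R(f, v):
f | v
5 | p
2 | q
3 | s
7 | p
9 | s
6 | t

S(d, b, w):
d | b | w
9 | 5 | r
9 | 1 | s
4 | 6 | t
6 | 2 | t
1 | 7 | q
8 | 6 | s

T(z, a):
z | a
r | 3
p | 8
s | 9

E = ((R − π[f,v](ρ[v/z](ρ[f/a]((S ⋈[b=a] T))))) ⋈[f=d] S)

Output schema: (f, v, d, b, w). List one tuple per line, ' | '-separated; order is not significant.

Row counts bottom-up:
  R → 6
  S → 6
  T → 3
  (S ⋈[b=a] T) → 0
  ρ[f/a]((S ⋈[b=a] T)) → 0
  ρ[v/z](ρ[f/a]((S ⋈[b=a] T))) → 0
  π[f,v](ρ[v/z](ρ[f/a]((S ⋈[b=a] T)))) → 0
  (R − π[f,v](ρ[v/z](ρ[f/a]((S ⋈[b=a] T))))) → 6
  S → 6
  ((R − π[f,v](ρ[v/z](ρ[f/a]((S ⋈[b=a] T))))) ⋈[f=d] S) → 3

== RESULT ==
f | v | d | b | w
6 | t | 6 | 2 | t
9 | s | 9 | 1 | s
9 | s | 9 | 5 | r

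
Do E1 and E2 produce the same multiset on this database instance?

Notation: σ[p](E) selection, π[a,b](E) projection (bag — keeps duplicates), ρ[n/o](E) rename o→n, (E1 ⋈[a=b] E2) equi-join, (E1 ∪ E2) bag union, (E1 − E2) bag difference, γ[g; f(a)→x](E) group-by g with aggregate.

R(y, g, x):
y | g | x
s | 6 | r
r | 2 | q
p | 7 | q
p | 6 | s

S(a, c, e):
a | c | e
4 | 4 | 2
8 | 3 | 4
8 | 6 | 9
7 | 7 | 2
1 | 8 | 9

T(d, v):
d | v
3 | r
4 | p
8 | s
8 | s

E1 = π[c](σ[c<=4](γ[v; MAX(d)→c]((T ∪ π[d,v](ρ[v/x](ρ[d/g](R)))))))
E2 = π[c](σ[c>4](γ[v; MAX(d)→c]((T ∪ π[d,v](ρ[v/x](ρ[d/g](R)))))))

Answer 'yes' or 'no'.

E1 per-node cardinality:
  T → 4
  R → 4
  ρ[d/g](R) → 4
  ρ[v/x](ρ[d/g](R)) → 4
  π[d,v](ρ[v/x](ρ[d/g](R))) → 4
  (T ∪ π[d,v](ρ[v/x](ρ[d/g](R)))) → 8
  γ[v; MAX(d)→c]((T ∪ π[d,v](ρ[v/x](ρ[d/g](R))))) → 4
  σ[c<=4](γ[v; MAX(d)→c]((T ∪ π[d,v](ρ[v/x](ρ[d/g](R)))))) → 1
  π[c](σ[c<=4](γ[v; MAX(d)→c]((T ∪ π[d,v](ρ[v/x](ρ[d/g](R))))))) → 1
E2 per-node cardinality:
  T → 4
  R → 4
  ρ[d/g](R) → 4
  ρ[v/x](ρ[d/g](R)) → 4
  π[d,v](ρ[v/x](ρ[d/g](R))) → 4
  (T ∪ π[d,v](ρ[v/x](ρ[d/g](R)))) → 8
  γ[v; MAX(d)→c]((T ∪ π[d,v](ρ[v/x](ρ[d/g](R))))) → 4
  σ[c>4](γ[v; MAX(d)→c]((T ∪ π[d,v](ρ[v/x](ρ[d/g](R)))))) → 3
  π[c](σ[c>4](γ[v; MAX(d)→c]((T ∪ π[d,v](ρ[v/x](ρ[d/g](R))))))) → 3

E1 result:
c
4
E2 result:
c
6
7
8
Witness: (6,) appears 0× in E1 but 1× in E2.

no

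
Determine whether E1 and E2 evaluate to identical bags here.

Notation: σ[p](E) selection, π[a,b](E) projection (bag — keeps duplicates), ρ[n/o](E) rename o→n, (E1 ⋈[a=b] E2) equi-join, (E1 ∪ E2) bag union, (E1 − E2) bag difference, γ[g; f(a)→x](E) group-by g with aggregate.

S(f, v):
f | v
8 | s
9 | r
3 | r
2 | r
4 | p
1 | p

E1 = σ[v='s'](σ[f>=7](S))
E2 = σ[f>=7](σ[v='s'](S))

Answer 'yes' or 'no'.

E1 per-node cardinality:
  S → 6
  σ[f>=7](S) → 2
  σ[v='s'](σ[f>=7](S)) → 1
E2 per-node cardinality:
  S → 6
  σ[v='s'](S) → 1
  σ[f>=7](σ[v='s'](S)) → 1

E1 and E2 produce the same multiset:
f | v
8 | s

yes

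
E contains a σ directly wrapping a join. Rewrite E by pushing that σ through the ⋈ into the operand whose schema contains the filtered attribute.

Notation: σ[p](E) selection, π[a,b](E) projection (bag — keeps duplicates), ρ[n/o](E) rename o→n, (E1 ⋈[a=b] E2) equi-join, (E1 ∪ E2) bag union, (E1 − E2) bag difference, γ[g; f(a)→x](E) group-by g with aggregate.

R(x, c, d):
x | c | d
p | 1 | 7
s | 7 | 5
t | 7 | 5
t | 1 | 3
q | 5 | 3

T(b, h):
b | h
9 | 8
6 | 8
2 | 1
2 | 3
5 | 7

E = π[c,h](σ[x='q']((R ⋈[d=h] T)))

σ filters on x, owned by the left side.
E' = π[c,h]((σ[x='q'](R) ⋈[d=h] T))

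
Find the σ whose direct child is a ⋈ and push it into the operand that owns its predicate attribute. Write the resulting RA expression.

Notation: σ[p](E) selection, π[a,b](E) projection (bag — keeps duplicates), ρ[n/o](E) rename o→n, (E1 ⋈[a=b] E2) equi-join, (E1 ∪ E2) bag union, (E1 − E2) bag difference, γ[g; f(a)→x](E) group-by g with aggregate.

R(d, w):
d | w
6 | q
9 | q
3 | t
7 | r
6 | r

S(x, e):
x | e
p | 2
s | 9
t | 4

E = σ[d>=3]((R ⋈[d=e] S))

σ filters on d, owned by the left side.
E' = (σ[d>=3](R) ⋈[d=e] S)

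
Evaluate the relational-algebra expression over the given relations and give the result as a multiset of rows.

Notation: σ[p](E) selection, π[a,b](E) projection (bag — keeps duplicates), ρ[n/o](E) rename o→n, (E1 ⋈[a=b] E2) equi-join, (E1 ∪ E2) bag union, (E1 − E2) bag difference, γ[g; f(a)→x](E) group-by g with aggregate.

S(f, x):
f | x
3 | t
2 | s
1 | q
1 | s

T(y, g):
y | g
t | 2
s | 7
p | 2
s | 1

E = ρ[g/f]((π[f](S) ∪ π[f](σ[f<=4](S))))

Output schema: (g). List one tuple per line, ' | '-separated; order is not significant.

Subexpression sizes:
  S → 4
  π[f](S) → 4
  S → 4
  σ[f<=4](S) → 4
  π[f](σ[f<=4](S)) → 4
  (π[f](S) ∪ π[f](σ[f<=4](S))) → 8
  ρ[g/f]((π[f](S) ∪ π[f](σ[f<=4](S)))) → 8

== RESULT ==
g
1
1
1
1
2
2
3
3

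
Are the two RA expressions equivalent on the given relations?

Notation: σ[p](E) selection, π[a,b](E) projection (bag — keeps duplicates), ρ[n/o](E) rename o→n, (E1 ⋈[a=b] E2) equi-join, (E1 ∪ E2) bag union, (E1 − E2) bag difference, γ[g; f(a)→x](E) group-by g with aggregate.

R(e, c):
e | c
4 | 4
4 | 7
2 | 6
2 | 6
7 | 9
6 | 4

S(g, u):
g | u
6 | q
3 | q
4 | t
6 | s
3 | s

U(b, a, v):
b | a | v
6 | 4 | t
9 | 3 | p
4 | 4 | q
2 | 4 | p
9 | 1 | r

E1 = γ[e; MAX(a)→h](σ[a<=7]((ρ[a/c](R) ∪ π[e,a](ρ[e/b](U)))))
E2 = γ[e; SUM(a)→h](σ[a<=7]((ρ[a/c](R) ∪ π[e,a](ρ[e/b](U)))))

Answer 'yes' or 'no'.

E1 row counts bottom-up:
  R → 6
  ρ[a/c](R) → 6
  U → 5
  ρ[e/b](U) → 5
  π[e,a](ρ[e/b](U)) → 5
  (ρ[a/c](R) ∪ π[e,a](ρ[e/b](U))) → 11
  σ[a<=7]((ρ[a/c](R) ∪ π[e,a](ρ[e/b](U)))) → 10
  γ[e; MAX(a)→h](σ[a<=7]((ρ[a/c](R) ∪ π[e,a](ρ[e/b](U))))) → 4
E2 row counts bottom-up:
  R → 6
  ρ[a/c](R) → 6
  U → 5
  ρ[e/b](U) → 5
  π[e,a](ρ[e/b](U)) → 5
  (ρ[a/c](R) ∪ π[e,a](ρ[e/b](U))) → 11
  σ[a<=7]((ρ[a/c](R) ∪ π[e,a](ρ[e/b](U)))) → 10
  γ[e; SUM(a)→h](σ[a<=7]((ρ[a/c](R) ∪ π[e,a](ρ[e/b](U))))) → 4

E1 result:
e | h
2 | 6
4 | 7
6 | 4
9 | 3
E2 result:
e | h
2 | 16
4 | 15
6 | 8
9 | 4
Witness: (9, 3) appears 1× in E1 but 0× in E2.

no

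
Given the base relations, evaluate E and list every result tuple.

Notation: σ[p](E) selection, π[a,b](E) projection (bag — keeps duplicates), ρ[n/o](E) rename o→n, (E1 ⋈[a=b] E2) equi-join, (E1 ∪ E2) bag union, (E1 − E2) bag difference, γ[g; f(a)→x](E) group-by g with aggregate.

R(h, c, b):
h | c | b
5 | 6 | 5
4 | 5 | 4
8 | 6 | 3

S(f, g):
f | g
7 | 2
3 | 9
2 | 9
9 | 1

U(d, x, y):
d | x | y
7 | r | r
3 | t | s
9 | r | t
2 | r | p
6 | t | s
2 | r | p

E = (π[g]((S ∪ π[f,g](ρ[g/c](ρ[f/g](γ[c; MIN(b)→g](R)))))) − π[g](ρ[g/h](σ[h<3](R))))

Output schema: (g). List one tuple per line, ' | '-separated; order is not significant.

Subexpression sizes:
  S → 4
  R → 3
  γ[c; MIN(b)→g](R) → 2
  ρ[f/g](γ[c; MIN(b)→g](R)) → 2
  ρ[g/c](ρ[f/g](γ[c; MIN(b)→g](R))) → 2
  π[f,g](ρ[g/c](ρ[f/g](γ[c; MIN(b)→g](R)))) → 2
  (S ∪ π[f,g](ρ[g/c](ρ[f/g](γ[c; MIN(b)→g](R))))) → 6
  π[g]((S ∪ π[f,g](ρ[g/c](ρ[f/g](γ[c; MIN(b)→g](R)))))) → 6
  R → 3
  σ[h<3](R) → 0
  ρ[g/h](σ[h<3](R)) → 0
  π[g](ρ[g/h](σ[h<3](R))) → 0
  (π[g]((S ∪ π[f,g](ρ[g/c](ρ[f/g](γ[c; MIN(b)→g](R)))))) − π[g](ρ[g/h](σ[h<3](R)))) → 6

== RESULT ==
g
1
2
5
6
9
9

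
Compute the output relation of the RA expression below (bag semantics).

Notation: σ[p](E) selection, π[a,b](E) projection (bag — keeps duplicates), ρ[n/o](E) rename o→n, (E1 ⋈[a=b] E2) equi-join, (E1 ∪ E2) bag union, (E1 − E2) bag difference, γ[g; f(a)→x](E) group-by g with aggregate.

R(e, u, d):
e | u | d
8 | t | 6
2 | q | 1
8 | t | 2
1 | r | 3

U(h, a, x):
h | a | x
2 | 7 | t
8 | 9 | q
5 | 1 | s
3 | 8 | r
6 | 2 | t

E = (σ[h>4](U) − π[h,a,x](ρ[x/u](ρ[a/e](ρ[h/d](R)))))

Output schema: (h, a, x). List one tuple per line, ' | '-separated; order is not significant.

Row counts bottom-up:
  U → 5
  σ[h>4](U) → 3
  R → 4
  ρ[h/d](R) → 4
  ρ[a/e](ρ[h/d](R)) → 4
  ρ[x/u](ρ[a/e](ρ[h/d](R))) → 4
  π[h,a,x](ρ[x/u](ρ[a/e](ρ[h/d](R)))) → 4
  (σ[h>4](U) − π[h,a,x](ρ[x/u](ρ[a/e](ρ[h/d](R))))) → 3

== RESULT ==
h | a | x
5 | 1 | s
6 | 2 | t
8 | 9 | q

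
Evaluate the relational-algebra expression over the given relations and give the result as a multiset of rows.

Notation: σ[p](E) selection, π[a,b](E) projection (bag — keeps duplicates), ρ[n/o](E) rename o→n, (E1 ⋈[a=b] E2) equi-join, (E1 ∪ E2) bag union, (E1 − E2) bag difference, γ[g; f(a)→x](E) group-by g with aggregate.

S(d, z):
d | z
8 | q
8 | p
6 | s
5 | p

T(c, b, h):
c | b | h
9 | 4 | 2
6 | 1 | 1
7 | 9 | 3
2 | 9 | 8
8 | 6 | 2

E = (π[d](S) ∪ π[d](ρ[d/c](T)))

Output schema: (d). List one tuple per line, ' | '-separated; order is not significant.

Per-node cardinality:
  S → 4
  π[d](S) → 4
  T → 5
  ρ[d/c](T) → 5
  π[d](ρ[d/c](T)) → 5
  (π[d](S) ∪ π[d](ρ[d/c](T))) → 9

== RESULT ==
d
2
5
6
6
7
8
8
8
9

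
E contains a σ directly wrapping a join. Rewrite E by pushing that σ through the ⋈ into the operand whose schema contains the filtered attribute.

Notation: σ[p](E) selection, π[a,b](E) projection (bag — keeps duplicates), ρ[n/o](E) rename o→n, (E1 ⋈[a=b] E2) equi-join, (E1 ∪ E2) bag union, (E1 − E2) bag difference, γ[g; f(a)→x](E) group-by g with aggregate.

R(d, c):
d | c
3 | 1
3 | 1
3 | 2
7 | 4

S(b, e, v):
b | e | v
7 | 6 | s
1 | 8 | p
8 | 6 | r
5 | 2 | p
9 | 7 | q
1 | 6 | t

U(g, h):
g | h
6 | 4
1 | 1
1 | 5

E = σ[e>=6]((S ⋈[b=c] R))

σ filters on e, owned by the left side.
E' = (σ[e>=6](S) ⋈[b=c] R)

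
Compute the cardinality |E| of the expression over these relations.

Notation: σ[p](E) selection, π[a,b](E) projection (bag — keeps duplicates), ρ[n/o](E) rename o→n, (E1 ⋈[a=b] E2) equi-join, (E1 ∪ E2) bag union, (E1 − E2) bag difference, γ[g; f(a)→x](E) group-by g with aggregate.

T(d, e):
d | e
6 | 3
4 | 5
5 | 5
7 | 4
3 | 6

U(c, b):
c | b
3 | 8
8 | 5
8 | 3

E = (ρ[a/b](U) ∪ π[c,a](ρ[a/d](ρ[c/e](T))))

Per-node cardinality:
  U → 3
  ρ[a/b](U) → 3
  T → 5
  ρ[c/e](T) → 5
  ρ[a/d](ρ[c/e](T)) → 5
  π[c,a](ρ[a/d](ρ[c/e](T))) → 5
  (ρ[a/b](U) ∪ π[c,a](ρ[a/d](ρ[c/e](T)))) → 8

|E| = 8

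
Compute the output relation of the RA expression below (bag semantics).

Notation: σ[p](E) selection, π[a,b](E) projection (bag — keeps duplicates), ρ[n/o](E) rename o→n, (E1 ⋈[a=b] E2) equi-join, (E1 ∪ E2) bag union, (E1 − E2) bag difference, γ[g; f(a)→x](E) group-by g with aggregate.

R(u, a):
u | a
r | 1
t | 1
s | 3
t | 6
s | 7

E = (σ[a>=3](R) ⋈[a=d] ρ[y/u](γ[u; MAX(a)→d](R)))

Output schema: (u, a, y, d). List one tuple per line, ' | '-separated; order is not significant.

Stepwise |·|:
  R → 5
  σ[a>=3](R) → 3
  R → 5
  γ[u; MAX(a)→d](R) → 3
  ρ[y/u](γ[u; MAX(a)→d](R)) → 3
  (σ[a>=3](R) ⋈[a=d] ρ[y/u](γ[u; MAX(a)→d](R))) → 2

== RESULT ==
u | a | y | d
s | 7 | s | 7
t | 6 | t | 6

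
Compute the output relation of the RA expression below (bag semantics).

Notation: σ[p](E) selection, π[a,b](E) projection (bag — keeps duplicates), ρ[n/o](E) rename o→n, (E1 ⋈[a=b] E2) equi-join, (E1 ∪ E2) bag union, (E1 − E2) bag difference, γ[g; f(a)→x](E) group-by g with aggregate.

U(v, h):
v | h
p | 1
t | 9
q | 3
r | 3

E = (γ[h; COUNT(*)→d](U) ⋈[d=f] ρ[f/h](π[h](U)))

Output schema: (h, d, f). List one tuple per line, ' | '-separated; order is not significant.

Stepwise |·|:
  U → 4
  γ[h; COUNT(*)→d](U) → 3
  U → 4
  π[h](U) → 4
  ρ[f/h](π[h](U)) → 4
  (γ[h; COUNT(*)→d](U) ⋈[d=f] ρ[f/h](π[h](U))) → 2

== RESULT ==
h | d | f
1 | 1 | 1
9 | 1 | 1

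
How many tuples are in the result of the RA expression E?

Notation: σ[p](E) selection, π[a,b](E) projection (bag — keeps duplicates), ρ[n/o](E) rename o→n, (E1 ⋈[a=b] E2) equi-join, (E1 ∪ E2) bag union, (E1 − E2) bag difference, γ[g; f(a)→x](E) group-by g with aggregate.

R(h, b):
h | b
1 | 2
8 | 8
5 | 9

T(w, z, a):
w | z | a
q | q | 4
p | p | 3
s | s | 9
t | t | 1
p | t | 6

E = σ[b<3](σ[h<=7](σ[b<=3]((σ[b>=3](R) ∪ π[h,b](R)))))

Stepwise |·|:
  R → 3
  σ[b>=3](R) → 2
  R → 3
  π[h,b](R) → 3
  (σ[b>=3](R) ∪ π[h,b](R)) → 5
  σ[b<=3]((σ[b>=3](R) ∪ π[h,b](R))) → 1
  σ[h<=7](σ[b<=3]((σ[b>=3](R) ∪ π[h,b](R)))) → 1
  σ[b<3](σ[h<=7](σ[b<=3]((σ[b>=3](R) ∪ π[h,b](R))))) → 1

|E| = 1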